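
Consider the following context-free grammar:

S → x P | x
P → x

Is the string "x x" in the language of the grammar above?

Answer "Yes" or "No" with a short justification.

Yes - a valid derivation exists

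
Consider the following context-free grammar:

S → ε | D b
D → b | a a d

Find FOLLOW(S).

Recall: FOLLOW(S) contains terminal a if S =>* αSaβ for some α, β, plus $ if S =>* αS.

We compute FOLLOW(S) using the standard algorithm.
FOLLOW(S) starts with {$}.
FIRST(D) = {a, b}
FIRST(S) = {a, b, ε}
FOLLOW(D) = {b}
FOLLOW(S) = {$}
Therefore, FOLLOW(S) = {$}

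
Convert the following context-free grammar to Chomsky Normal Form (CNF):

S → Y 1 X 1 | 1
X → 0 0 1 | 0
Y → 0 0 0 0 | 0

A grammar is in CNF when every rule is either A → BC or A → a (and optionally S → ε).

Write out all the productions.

T1 → 1; S → 1; T0 → 0; X → 0; Y → 0; S → Y X0; X0 → T1 X1; X1 → X T1; X → T0 X2; X2 → T0 T1; Y → T0 X3; X3 → T0 X4; X4 → T0 T0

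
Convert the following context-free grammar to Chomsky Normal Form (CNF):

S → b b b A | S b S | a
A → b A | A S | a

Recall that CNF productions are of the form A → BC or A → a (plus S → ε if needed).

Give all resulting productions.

TB → b; S → a; A → a; S → TB X0; X0 → TB X1; X1 → TB A; S → S X2; X2 → TB S; A → TB A; A → A S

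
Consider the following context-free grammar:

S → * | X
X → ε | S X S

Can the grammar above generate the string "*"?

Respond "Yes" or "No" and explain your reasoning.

Yes - a valid derivation exists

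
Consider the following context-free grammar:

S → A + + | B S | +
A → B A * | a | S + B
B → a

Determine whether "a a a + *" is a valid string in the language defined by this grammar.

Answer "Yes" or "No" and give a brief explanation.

No - no valid derivation exists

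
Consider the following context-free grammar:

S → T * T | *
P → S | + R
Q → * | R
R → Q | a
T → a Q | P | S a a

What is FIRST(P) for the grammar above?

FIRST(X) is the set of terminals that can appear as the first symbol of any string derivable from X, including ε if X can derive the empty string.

We compute FIRST(P) using the standard algorithm.
FIRST(P) = {*, +, a}
FIRST(Q) = {*, a}
FIRST(R) = {*, a}
FIRST(S) = {*, +, a}
FIRST(T) = {*, +, a}
Therefore, FIRST(P) = {*, +, a}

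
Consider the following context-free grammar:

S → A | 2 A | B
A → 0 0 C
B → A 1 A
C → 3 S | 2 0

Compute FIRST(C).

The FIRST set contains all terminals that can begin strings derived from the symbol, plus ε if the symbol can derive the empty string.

We compute FIRST(C) using the standard algorithm.
FIRST(A) = {0}
FIRST(B) = {0}
FIRST(C) = {2, 3}
FIRST(S) = {0, 2}
Therefore, FIRST(C) = {2, 3}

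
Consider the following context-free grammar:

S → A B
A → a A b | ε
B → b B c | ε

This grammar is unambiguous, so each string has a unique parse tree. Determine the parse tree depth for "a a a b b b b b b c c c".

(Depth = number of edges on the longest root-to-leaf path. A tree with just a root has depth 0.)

5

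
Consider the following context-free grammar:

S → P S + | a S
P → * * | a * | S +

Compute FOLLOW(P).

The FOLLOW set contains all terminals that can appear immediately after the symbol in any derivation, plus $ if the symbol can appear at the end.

We compute FOLLOW(P) using the standard algorithm.
FOLLOW(S) starts with {$}.
FIRST(P) = {*, a}
FIRST(S) = {*, a}
FOLLOW(P) = {*, a}
FOLLOW(S) = {$, +}
Therefore, FOLLOW(P) = {*, a}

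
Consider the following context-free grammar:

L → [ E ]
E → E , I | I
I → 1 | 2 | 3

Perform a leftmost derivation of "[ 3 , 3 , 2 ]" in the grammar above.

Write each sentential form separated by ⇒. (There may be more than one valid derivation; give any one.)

L ⇒ [ E ] ⇒ [ E , I ] ⇒ [ E , I , I ] ⇒ [ I , I , I ] ⇒ [ 3 , I , I ] ⇒ [ 3 , 3 , I ] ⇒ [ 3 , 3 , 2 ]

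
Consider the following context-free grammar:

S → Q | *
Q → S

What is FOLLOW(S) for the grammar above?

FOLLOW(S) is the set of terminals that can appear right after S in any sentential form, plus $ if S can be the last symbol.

We compute FOLLOW(S) using the standard algorithm.
FOLLOW(S) starts with {$}.
FIRST(Q) = {*}
FIRST(S) = {*}
FOLLOW(Q) = {$}
FOLLOW(S) = {$}
Therefore, FOLLOW(S) = {$}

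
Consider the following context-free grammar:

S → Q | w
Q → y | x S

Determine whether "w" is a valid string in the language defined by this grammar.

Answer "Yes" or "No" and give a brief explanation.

Yes - a valid derivation exists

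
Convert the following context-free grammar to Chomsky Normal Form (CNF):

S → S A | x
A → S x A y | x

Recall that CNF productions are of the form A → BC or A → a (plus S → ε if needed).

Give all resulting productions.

S → x; TX → x; TY → y; A → x; S → S A; A → S X0; X0 → TX X1; X1 → A TY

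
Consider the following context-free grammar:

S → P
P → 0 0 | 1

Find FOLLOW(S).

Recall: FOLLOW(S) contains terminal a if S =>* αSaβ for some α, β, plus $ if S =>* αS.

We compute FOLLOW(S) using the standard algorithm.
FOLLOW(S) starts with {$}.
FIRST(P) = {0, 1}
FIRST(S) = {0, 1}
FOLLOW(P) = {$}
FOLLOW(S) = {$}
Therefore, FOLLOW(S) = {$}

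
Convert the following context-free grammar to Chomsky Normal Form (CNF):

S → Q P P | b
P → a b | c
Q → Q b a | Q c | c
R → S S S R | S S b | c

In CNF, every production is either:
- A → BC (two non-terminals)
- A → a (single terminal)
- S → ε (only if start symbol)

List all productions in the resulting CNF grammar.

S → b; TA → a; TB → b; P → c; TC → c; Q → c; R → c; S → Q X0; X0 → P P; P → TA TB; Q → Q X1; X1 → TB TA; Q → Q TC; R → S X2; X2 → S X3; X3 → S R; R → S X4; X4 → S TB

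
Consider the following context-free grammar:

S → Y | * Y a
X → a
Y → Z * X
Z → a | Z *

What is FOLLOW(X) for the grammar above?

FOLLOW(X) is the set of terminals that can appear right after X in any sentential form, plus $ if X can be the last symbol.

We compute FOLLOW(X) using the standard algorithm.
FOLLOW(S) starts with {$}.
FIRST(S) = {*, a}
FIRST(X) = {a}
FIRST(Y) = {a}
FIRST(Z) = {a}
FOLLOW(S) = {$}
FOLLOW(X) = {$, a}
FOLLOW(Y) = {$, a}
FOLLOW(Z) = {*}
Therefore, FOLLOW(X) = {$, a}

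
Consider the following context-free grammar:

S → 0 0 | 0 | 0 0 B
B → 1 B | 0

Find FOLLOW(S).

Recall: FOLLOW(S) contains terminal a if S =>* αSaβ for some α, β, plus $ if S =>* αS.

We compute FOLLOW(S) using the standard algorithm.
FOLLOW(S) starts with {$}.
FIRST(B) = {0, 1}
FIRST(S) = {0}
FOLLOW(B) = {$}
FOLLOW(S) = {$}
Therefore, FOLLOW(S) = {$}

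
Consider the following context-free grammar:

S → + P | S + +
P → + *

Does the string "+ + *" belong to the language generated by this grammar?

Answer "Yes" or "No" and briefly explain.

Yes - a valid derivation exists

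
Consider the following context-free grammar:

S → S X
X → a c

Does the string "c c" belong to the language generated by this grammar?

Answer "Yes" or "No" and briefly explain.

No - no valid derivation exists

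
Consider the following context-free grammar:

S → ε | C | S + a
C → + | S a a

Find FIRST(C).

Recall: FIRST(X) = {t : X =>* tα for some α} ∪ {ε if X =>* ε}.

We compute FIRST(C) using the standard algorithm.
FIRST(C) = {+, a}
FIRST(S) = {+, a, ε}
Therefore, FIRST(C) = {+, a}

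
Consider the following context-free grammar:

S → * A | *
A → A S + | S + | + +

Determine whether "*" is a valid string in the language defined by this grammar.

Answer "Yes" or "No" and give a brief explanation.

Yes - a valid derivation exists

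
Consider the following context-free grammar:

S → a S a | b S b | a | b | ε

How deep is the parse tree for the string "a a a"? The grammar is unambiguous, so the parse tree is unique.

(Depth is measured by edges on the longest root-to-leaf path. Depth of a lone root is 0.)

2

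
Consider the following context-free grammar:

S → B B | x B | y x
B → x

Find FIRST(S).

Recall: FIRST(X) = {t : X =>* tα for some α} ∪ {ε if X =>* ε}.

We compute FIRST(S) using the standard algorithm.
FIRST(B) = {x}
FIRST(S) = {x, y}
Therefore, FIRST(S) = {x, y}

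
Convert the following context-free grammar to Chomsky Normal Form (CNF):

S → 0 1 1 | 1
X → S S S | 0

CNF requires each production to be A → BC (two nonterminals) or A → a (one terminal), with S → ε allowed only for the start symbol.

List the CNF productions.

T0 → 0; T1 → 1; S → 1; X → 0; S → T0 X0; X0 → T1 T1; X → S X1; X1 → S S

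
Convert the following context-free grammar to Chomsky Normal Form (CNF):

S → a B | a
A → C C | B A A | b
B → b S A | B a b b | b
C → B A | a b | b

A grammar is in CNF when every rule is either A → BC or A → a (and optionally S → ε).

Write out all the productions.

TA → a; S → a; A → b; TB → b; B → b; C → b; S → TA B; A → C C; A → B X0; X0 → A A; B → TB X1; X1 → S A; B → B X2; X2 → TA X3; X3 → TB TB; C → B A; C → TA TB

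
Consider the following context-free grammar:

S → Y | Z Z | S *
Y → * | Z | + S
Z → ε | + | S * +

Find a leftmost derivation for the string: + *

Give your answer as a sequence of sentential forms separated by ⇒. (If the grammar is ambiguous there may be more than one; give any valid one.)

S ⇒ S * ⇒ Z Z * ⇒ Z * ⇒ + *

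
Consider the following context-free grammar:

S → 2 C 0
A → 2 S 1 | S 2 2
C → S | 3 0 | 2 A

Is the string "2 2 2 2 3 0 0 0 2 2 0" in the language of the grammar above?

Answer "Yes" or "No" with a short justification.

Yes - a valid derivation exists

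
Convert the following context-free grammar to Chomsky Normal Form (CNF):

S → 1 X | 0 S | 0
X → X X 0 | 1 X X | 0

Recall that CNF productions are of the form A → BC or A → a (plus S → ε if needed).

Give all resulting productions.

T1 → 1; T0 → 0; S → 0; X → 0; S → T1 X; S → T0 S; X → X X0; X0 → X T0; X → T1 X1; X1 → X X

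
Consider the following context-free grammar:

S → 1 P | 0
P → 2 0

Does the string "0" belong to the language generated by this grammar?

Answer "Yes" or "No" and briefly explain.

Yes - a valid derivation exists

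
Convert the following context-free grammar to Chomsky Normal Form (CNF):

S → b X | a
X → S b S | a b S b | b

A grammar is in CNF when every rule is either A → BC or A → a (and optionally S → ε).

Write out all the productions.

TB → b; S → a; TA → a; X → b; S → TB X; X → S X0; X0 → TB S; X → TA X1; X1 → TB X2; X2 → S TB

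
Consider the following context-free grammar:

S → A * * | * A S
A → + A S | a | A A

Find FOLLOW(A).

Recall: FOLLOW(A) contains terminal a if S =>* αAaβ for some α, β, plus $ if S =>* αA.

We compute FOLLOW(A) using the standard algorithm.
FOLLOW(S) starts with {$}.
FIRST(A) = {+, a}
FIRST(S) = {*, +, a}
FOLLOW(A) = {*, +, a}
FOLLOW(S) = {$, *, +, a}
Therefore, FOLLOW(A) = {*, +, a}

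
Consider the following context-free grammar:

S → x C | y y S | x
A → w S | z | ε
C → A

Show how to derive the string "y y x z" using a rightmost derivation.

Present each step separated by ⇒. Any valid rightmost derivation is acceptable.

S ⇒ y y S ⇒ y y x C ⇒ y y x A ⇒ y y x z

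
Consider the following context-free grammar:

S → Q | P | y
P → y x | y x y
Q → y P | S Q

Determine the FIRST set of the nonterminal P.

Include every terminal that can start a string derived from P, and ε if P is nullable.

We compute FIRST(P) using the standard algorithm.
FIRST(P) = {y}
FIRST(Q) = {y}
FIRST(S) = {y}
Therefore, FIRST(P) = {y}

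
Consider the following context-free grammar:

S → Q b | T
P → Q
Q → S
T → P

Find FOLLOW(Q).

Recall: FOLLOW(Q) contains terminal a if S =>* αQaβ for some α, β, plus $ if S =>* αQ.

We compute FOLLOW(Q) using the standard algorithm.
FOLLOW(S) starts with {$}.
FIRST(P) = {}
FIRST(Q) = {}
FIRST(S) = {}
FIRST(T) = {}
FOLLOW(P) = {$, b}
FOLLOW(Q) = {$, b}
FOLLOW(S) = {$, b}
FOLLOW(T) = {$, b}
Therefore, FOLLOW(Q) = {$, b}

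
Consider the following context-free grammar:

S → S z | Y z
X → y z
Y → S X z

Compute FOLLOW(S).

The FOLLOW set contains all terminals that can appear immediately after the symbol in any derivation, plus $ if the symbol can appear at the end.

We compute FOLLOW(S) using the standard algorithm.
FOLLOW(S) starts with {$}.
FIRST(S) = {}
FIRST(X) = {y}
FIRST(Y) = {}
FOLLOW(S) = {$, y, z}
FOLLOW(X) = {z}
FOLLOW(Y) = {z}
Therefore, FOLLOW(S) = {$, y, z}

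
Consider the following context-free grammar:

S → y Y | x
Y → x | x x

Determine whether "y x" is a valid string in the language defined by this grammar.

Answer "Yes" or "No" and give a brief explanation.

Yes - a valid derivation exists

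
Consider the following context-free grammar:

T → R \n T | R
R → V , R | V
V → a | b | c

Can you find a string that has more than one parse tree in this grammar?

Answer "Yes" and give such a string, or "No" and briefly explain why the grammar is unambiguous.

No - the grammar is unambiguous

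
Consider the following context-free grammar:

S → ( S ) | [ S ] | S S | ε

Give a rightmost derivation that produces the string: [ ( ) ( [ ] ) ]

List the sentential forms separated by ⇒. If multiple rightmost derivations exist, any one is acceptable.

S ⇒ [ S ] ⇒ [ S S ] ⇒ [ S ( S ) ] ⇒ [ S ( [ S ] ) ] ⇒ [ S ( [ ] ) ] ⇒ [ ( S ) ( [ ] ) ] ⇒ [ ( ) ( [ ] ) ]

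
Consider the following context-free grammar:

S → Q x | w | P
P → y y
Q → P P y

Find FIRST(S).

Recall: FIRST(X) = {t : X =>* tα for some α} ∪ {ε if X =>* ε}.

We compute FIRST(S) using the standard algorithm.
FIRST(P) = {y}
FIRST(Q) = {y}
FIRST(S) = {w, y}
Therefore, FIRST(S) = {w, y}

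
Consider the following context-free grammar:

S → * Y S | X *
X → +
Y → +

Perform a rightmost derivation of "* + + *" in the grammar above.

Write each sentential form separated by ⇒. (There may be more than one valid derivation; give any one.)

S ⇒ * Y S ⇒ * Y X * ⇒ * Y + * ⇒ * + + *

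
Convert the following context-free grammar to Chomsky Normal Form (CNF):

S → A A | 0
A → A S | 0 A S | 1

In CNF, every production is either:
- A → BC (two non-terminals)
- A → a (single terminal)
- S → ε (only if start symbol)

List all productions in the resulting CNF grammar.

S → 0; T0 → 0; A → 1; S → A A; A → A S; A → T0 X0; X0 → A S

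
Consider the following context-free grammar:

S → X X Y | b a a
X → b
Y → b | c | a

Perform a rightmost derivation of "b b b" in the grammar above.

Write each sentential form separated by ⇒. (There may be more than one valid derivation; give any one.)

S ⇒ X X Y ⇒ X X b ⇒ X b b ⇒ b b b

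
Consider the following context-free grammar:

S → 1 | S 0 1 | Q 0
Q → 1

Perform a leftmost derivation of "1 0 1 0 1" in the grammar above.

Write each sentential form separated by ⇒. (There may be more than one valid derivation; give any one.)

S ⇒ S 0 1 ⇒ S 0 1 0 1 ⇒ 1 0 1 0 1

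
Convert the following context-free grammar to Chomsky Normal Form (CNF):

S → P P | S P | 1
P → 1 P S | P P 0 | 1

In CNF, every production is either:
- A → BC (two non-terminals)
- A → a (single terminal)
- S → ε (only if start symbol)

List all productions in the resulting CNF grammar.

S → 1; T1 → 1; T0 → 0; P → 1; S → P P; S → S P; P → T1 X0; X0 → P S; P → P X1; X1 → P T0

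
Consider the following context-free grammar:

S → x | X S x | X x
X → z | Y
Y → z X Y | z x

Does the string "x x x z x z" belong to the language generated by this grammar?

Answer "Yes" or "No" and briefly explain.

No - no valid derivation exists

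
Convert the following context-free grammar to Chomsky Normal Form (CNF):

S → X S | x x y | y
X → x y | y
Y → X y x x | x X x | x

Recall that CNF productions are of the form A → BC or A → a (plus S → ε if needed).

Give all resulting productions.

TX → x; TY → y; S → y; X → y; Y → x; S → X S; S → TX X0; X0 → TX TY; X → TX TY; Y → X X1; X1 → TY X2; X2 → TX TX; Y → TX X3; X3 → X TX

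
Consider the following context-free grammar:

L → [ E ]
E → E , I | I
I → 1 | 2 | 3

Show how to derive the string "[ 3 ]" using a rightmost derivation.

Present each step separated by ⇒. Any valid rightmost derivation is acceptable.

L ⇒ [ E ] ⇒ [ I ] ⇒ [ 3 ]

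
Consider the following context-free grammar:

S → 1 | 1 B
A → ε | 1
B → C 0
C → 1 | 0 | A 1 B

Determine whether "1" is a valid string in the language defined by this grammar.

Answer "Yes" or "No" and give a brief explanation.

Yes - a valid derivation exists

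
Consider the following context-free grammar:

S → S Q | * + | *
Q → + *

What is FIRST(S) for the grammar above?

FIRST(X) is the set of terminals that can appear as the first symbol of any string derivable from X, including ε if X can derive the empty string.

We compute FIRST(S) using the standard algorithm.
FIRST(Q) = {+}
FIRST(S) = {*}
Therefore, FIRST(S) = {*}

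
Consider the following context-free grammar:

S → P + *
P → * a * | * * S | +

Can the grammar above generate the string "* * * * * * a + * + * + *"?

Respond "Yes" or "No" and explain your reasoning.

No - no valid derivation exists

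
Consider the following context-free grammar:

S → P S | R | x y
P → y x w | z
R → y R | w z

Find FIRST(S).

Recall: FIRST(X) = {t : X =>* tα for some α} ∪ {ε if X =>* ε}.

We compute FIRST(S) using the standard algorithm.
FIRST(P) = {y, z}
FIRST(R) = {w, y}
FIRST(S) = {w, x, y, z}
Therefore, FIRST(S) = {w, x, y, z}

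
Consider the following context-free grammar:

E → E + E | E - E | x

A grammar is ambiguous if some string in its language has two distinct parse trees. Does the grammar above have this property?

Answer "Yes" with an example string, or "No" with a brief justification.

Yes - the string 'x - x - x + x' has two distinct parse trees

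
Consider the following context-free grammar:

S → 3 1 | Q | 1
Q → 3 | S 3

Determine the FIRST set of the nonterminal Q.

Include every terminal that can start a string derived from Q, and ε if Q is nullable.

We compute FIRST(Q) using the standard algorithm.
FIRST(Q) = {1, 3}
FIRST(S) = {1, 3}
Therefore, FIRST(Q) = {1, 3}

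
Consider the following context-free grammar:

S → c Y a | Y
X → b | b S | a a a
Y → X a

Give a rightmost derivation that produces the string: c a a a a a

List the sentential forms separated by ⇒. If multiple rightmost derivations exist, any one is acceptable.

S ⇒ c Y a ⇒ c X a a ⇒ c a a a a a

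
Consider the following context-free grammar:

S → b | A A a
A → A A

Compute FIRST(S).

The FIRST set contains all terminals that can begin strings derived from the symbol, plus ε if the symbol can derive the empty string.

We compute FIRST(S) using the standard algorithm.
FIRST(A) = {}
FIRST(S) = {b}
Therefore, FIRST(S) = {b}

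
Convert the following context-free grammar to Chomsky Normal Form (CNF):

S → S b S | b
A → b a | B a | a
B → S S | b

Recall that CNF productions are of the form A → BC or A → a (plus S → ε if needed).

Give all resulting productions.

TB → b; S → b; TA → a; A → a; B → b; S → S X0; X0 → TB S; A → TB TA; A → B TA; B → S S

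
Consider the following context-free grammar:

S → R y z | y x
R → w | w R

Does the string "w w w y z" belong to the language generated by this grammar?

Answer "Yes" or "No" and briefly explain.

Yes - a valid derivation exists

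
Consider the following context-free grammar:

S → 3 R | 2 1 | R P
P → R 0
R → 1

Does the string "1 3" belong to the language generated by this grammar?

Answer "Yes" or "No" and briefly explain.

No - no valid derivation exists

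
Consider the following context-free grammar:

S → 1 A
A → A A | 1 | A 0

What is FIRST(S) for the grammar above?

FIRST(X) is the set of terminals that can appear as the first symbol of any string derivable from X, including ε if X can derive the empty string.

We compute FIRST(S) using the standard algorithm.
FIRST(A) = {1}
FIRST(S) = {1}
Therefore, FIRST(S) = {1}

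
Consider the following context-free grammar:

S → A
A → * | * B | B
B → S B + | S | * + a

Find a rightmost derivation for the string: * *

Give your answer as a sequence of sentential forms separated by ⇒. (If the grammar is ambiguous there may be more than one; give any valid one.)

S ⇒ A ⇒ * B ⇒ * S ⇒ * A ⇒ * *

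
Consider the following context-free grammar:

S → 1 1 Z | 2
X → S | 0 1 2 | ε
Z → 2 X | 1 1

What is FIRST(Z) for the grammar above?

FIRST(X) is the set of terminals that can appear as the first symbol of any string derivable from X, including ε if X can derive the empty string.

We compute FIRST(Z) using the standard algorithm.
FIRST(S) = {1, 2}
FIRST(X) = {0, 1, 2, ε}
FIRST(Z) = {1, 2}
Therefore, FIRST(Z) = {1, 2}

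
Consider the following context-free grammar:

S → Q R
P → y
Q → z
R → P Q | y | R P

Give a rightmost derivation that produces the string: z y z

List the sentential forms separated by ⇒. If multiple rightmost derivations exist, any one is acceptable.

S ⇒ Q R ⇒ Q P Q ⇒ Q P z ⇒ Q y z ⇒ z y z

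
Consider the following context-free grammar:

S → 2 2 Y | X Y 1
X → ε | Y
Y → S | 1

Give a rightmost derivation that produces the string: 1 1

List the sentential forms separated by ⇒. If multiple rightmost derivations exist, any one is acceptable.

S ⇒ X Y 1 ⇒ X 1 1 ⇒ 1 1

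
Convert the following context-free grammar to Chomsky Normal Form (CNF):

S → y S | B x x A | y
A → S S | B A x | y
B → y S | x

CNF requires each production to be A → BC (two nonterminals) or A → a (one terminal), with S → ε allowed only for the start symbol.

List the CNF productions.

TY → y; TX → x; S → y; A → y; B → x; S → TY S; S → B X0; X0 → TX X1; X1 → TX A; A → S S; A → B X2; X2 → A TX; B → TY S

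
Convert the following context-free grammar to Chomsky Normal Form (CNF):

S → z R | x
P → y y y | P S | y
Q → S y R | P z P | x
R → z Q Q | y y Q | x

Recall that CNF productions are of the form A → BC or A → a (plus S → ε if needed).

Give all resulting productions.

TZ → z; S → x; TY → y; P → y; Q → x; R → x; S → TZ R; P → TY X0; X0 → TY TY; P → P S; Q → S X1; X1 → TY R; Q → P X2; X2 → TZ P; R → TZ X3; X3 → Q Q; R → TY X4; X4 → TY Q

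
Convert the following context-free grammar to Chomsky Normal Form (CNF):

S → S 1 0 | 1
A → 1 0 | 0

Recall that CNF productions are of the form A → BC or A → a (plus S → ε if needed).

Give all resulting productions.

T1 → 1; T0 → 0; S → 1; A → 0; S → S X0; X0 → T1 T0; A → T1 T0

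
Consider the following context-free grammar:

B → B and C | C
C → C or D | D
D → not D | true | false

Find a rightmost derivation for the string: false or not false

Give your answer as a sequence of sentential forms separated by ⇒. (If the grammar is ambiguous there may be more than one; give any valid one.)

B ⇒ C ⇒ C or D ⇒ C or not D ⇒ C or not false ⇒ D or not false ⇒ false or not false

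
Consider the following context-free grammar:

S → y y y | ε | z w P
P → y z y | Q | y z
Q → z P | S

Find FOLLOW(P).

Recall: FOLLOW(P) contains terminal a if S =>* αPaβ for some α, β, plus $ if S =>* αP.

We compute FOLLOW(P) using the standard algorithm.
FOLLOW(S) starts with {$}.
FIRST(P) = {y, z, ε}
FIRST(Q) = {y, z, ε}
FIRST(S) = {y, z, ε}
FOLLOW(P) = {$}
FOLLOW(Q) = {$}
FOLLOW(S) = {$}
Therefore, FOLLOW(P) = {$}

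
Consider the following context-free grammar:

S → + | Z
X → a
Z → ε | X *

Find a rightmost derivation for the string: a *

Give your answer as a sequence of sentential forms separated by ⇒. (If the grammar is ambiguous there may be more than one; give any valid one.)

S ⇒ Z ⇒ X * ⇒ a *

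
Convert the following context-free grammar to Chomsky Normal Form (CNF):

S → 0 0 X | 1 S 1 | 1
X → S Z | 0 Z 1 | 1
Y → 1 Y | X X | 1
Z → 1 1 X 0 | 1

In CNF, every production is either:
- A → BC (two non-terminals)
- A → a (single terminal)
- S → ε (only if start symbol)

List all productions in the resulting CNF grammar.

T0 → 0; T1 → 1; S → 1; X → 1; Y → 1; Z → 1; S → T0 X0; X0 → T0 X; S → T1 X1; X1 → S T1; X → S Z; X → T0 X2; X2 → Z T1; Y → T1 Y; Y → X X; Z → T1 X3; X3 → T1 X4; X4 → X T0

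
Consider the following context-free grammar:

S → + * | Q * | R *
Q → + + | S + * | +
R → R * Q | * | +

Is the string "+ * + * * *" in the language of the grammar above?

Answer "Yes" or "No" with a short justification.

No - no valid derivation exists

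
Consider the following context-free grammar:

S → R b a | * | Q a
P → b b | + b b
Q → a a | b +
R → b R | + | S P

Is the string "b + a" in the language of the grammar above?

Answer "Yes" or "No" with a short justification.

Yes - a valid derivation exists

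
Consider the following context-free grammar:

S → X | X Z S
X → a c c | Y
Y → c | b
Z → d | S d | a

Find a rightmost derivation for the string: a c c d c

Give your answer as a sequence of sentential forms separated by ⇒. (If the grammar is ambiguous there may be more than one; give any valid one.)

S ⇒ X Z S ⇒ X Z X ⇒ X Z Y ⇒ X Z c ⇒ X d c ⇒ a c c d c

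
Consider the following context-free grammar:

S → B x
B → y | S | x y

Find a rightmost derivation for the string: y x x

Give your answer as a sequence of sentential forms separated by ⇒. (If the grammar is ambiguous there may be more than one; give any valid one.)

S ⇒ B x ⇒ S x ⇒ B x x ⇒ y x x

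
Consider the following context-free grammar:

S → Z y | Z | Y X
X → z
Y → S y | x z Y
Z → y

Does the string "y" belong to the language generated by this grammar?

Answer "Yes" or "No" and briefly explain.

Yes - a valid derivation exists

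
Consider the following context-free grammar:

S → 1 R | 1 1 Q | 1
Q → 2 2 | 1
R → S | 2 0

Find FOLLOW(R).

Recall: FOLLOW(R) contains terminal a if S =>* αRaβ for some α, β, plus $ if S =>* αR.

We compute FOLLOW(R) using the standard algorithm.
FOLLOW(S) starts with {$}.
FIRST(Q) = {1, 2}
FIRST(R) = {1, 2}
FIRST(S) = {1}
FOLLOW(Q) = {$}
FOLLOW(R) = {$}
FOLLOW(S) = {$}
Therefore, FOLLOW(R) = {$}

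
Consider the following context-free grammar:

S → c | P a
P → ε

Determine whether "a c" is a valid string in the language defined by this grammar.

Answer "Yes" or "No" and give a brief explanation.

No - no valid derivation exists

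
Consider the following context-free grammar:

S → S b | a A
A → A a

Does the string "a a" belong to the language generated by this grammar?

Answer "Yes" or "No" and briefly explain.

No - no valid derivation exists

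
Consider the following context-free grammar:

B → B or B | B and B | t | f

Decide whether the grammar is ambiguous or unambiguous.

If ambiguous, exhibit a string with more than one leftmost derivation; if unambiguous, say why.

Ambiguous - the string 't and f and f and t' has two distinct leftmost derivations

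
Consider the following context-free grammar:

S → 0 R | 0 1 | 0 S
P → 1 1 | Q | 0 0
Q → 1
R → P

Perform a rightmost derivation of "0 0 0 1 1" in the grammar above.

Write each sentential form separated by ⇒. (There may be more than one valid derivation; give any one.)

S ⇒ 0 S ⇒ 0 0 S ⇒ 0 0 0 R ⇒ 0 0 0 P ⇒ 0 0 0 1 1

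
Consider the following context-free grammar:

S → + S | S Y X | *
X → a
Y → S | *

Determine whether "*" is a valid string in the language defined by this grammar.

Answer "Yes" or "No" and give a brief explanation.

Yes - a valid derivation exists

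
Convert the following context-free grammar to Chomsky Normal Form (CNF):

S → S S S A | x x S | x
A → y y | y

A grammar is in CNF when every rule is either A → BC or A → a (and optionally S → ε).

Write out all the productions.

TX → x; S → x; TY → y; A → y; S → S X0; X0 → S X1; X1 → S A; S → TX X2; X2 → TX S; A → TY TY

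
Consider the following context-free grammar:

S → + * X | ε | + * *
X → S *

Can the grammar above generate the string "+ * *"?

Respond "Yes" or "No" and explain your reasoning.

Yes - a valid derivation exists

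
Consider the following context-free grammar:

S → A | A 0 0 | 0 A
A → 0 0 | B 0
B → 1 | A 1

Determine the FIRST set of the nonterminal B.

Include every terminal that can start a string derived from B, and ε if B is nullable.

We compute FIRST(B) using the standard algorithm.
FIRST(A) = {0, 1}
FIRST(B) = {0, 1}
FIRST(S) = {0, 1}
Therefore, FIRST(B) = {0, 1}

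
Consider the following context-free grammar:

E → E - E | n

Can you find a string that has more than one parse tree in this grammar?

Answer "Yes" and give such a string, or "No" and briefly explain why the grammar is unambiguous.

Yes - the string 'n - n - n - n - n' has two distinct parse trees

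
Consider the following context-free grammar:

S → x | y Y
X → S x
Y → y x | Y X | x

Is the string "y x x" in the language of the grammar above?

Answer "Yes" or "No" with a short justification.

No - no valid derivation exists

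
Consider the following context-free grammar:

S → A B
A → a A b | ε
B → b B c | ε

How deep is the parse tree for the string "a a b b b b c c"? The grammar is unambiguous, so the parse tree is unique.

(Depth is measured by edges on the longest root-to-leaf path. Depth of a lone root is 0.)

4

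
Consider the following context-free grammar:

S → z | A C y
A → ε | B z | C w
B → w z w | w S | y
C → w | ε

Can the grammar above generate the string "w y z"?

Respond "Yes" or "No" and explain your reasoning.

No - no valid derivation exists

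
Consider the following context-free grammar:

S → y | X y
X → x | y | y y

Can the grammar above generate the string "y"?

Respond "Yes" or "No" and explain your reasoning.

Yes - a valid derivation exists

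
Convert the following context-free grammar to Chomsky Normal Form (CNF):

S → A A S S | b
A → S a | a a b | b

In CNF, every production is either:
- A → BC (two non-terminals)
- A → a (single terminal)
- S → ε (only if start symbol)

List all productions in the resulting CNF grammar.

S → b; TA → a; TB → b; A → b; S → A X0; X0 → A X1; X1 → S S; A → S TA; A → TA X2; X2 → TA TB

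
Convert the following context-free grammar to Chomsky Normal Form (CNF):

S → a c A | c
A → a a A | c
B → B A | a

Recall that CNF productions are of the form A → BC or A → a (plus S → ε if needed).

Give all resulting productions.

TA → a; TC → c; S → c; A → c; B → a; S → TA X0; X0 → TC A; A → TA X1; X1 → TA A; B → B A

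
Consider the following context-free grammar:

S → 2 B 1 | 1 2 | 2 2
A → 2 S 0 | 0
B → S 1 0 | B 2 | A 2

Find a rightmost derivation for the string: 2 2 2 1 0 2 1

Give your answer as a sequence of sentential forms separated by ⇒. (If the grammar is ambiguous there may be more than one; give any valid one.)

S ⇒ 2 B 1 ⇒ 2 B 2 1 ⇒ 2 S 1 0 2 1 ⇒ 2 2 2 1 0 2 1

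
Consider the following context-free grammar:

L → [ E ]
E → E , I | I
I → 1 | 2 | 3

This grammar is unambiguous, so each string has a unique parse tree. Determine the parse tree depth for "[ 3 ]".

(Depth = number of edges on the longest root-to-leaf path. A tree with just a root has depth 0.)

3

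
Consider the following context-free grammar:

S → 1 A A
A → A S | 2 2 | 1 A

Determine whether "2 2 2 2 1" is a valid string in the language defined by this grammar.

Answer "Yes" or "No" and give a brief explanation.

No - no valid derivation exists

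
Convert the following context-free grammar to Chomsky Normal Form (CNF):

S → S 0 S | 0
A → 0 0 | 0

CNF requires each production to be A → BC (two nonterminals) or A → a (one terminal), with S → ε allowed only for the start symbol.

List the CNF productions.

T0 → 0; S → 0; A → 0; S → S X0; X0 → T0 S; A → T0 T0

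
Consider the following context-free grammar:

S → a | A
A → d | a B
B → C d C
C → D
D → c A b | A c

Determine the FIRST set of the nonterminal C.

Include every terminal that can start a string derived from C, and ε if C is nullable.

We compute FIRST(C) using the standard algorithm.
FIRST(A) = {a, d}
FIRST(B) = {a, c, d}
FIRST(C) = {a, c, d}
FIRST(D) = {a, c, d}
FIRST(S) = {a, d}
Therefore, FIRST(C) = {a, c, d}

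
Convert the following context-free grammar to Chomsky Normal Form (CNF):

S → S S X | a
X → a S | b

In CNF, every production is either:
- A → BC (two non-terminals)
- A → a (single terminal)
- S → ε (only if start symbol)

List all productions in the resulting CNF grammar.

S → a; TA → a; X → b; S → S X0; X0 → S X; X → TA S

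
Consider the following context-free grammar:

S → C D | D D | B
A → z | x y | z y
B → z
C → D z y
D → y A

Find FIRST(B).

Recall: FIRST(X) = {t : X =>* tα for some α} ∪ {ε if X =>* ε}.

We compute FIRST(B) using the standard algorithm.
FIRST(A) = {x, z}
FIRST(B) = {z}
FIRST(C) = {y}
FIRST(D) = {y}
FIRST(S) = {y, z}
Therefore, FIRST(B) = {z}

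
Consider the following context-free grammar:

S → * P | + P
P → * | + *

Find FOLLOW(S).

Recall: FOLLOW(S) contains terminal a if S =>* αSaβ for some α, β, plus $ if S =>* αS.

We compute FOLLOW(S) using the standard algorithm.
FOLLOW(S) starts with {$}.
FIRST(P) = {*, +}
FIRST(S) = {*, +}
FOLLOW(P) = {$}
FOLLOW(S) = {$}
Therefore, FOLLOW(S) = {$}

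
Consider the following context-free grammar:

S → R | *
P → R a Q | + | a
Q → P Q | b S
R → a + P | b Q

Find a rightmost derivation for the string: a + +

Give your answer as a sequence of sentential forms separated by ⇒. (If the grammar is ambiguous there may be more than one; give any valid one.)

S ⇒ R ⇒ a + P ⇒ a + +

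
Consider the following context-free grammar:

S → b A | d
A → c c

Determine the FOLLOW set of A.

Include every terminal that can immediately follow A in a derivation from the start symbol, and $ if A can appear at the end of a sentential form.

We compute FOLLOW(A) using the standard algorithm.
FOLLOW(S) starts with {$}.
FIRST(A) = {c}
FIRST(S) = {b, d}
FOLLOW(A) = {$}
FOLLOW(S) = {$}
Therefore, FOLLOW(A) = {$}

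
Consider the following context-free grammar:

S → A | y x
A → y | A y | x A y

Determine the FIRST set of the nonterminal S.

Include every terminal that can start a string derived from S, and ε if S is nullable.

We compute FIRST(S) using the standard algorithm.
FIRST(A) = {x, y}
FIRST(S) = {x, y}
Therefore, FIRST(S) = {x, y}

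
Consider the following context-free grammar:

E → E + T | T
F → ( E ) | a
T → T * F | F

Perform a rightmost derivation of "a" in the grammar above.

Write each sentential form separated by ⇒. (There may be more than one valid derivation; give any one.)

E ⇒ T ⇒ F ⇒ a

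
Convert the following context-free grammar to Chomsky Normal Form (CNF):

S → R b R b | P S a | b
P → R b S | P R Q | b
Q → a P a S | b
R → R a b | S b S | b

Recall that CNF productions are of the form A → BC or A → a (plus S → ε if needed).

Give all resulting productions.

TB → b; TA → a; S → b; P → b; Q → b; R → b; S → R X0; X0 → TB X1; X1 → R TB; S → P X2; X2 → S TA; P → R X3; X3 → TB S; P → P X4; X4 → R Q; Q → TA X5; X5 → P X6; X6 → TA S; R → R X7; X7 → TA TB; R → S X8; X8 → TB S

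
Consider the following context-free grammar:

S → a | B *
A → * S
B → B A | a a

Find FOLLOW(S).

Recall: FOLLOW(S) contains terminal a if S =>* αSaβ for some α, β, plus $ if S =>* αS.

We compute FOLLOW(S) using the standard algorithm.
FOLLOW(S) starts with {$}.
FIRST(A) = {*}
FIRST(B) = {a}
FIRST(S) = {a}
FOLLOW(A) = {*}
FOLLOW(B) = {*}
FOLLOW(S) = {$, *}
Therefore, FOLLOW(S) = {$, *}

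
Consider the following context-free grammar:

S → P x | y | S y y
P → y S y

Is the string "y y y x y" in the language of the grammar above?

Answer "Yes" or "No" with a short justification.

No - no valid derivation exists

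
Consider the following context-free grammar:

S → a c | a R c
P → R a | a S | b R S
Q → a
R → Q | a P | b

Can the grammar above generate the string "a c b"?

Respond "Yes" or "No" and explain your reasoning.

No - no valid derivation exists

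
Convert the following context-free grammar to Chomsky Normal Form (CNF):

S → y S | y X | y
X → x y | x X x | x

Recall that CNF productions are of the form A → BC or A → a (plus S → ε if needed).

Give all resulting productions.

TY → y; S → y; TX → x; X → x; S → TY S; S → TY X; X → TX TY; X → TX X0; X0 → X TX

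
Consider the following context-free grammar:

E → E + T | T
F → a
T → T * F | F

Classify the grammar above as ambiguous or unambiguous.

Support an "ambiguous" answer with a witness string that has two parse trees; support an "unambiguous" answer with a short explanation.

Unambiguous - every string in the language has a unique parse tree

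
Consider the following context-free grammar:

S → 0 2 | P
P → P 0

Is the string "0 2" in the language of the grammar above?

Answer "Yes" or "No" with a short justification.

Yes - a valid derivation exists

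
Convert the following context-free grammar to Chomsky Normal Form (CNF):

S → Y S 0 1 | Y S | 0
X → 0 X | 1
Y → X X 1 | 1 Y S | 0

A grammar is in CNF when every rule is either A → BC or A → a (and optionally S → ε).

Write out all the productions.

T0 → 0; T1 → 1; S → 0; X → 1; Y → 0; S → Y X0; X0 → S X1; X1 → T0 T1; S → Y S; X → T0 X; Y → X X2; X2 → X T1; Y → T1 X3; X3 → Y S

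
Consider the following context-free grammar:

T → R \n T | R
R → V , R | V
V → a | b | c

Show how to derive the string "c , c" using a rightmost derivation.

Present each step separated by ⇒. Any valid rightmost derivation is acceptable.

T ⇒ R ⇒ V , R ⇒ V , V ⇒ V , c ⇒ c , c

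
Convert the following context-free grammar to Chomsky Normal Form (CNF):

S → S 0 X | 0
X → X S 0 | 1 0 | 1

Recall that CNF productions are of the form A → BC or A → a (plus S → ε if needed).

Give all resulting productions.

T0 → 0; S → 0; T1 → 1; X → 1; S → S X0; X0 → T0 X; X → X X1; X1 → S T0; X → T1 T0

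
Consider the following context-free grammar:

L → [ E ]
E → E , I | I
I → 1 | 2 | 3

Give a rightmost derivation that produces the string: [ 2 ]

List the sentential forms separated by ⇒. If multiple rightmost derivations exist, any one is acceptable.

L ⇒ [ E ] ⇒ [ I ] ⇒ [ 2 ]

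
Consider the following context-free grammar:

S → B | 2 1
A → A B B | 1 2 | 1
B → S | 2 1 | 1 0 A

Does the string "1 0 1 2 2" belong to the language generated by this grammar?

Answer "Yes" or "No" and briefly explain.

No - no valid derivation exists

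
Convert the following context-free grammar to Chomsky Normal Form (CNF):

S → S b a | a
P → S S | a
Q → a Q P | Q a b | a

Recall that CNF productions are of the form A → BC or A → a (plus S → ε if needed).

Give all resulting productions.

TB → b; TA → a; S → a; P → a; Q → a; S → S X0; X0 → TB TA; P → S S; Q → TA X1; X1 → Q P; Q → Q X2; X2 → TA TB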